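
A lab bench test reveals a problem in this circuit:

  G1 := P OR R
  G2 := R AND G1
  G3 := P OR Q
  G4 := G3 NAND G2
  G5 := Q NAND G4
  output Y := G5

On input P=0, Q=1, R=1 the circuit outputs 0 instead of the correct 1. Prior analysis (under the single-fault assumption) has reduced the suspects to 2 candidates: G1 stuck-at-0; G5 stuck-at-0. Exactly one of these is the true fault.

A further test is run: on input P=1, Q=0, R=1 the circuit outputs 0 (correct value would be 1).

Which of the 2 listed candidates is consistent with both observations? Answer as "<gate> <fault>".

Evaluate each candidate on input P=1, Q=0, R=1:
  G1 stuck-at-0: G1=0 [stuck-at-0], G2=0, G3=1, G4=1, G5=1 → 1 — eliminated
  G5 stuck-at-0: G1=1, G2=1, G3=1, G4=0, G5=0 [stuck-at-0] → 0 — matches
Only G5 stuck-at-0 reproduces the observed 0.

G5 stuck-at-0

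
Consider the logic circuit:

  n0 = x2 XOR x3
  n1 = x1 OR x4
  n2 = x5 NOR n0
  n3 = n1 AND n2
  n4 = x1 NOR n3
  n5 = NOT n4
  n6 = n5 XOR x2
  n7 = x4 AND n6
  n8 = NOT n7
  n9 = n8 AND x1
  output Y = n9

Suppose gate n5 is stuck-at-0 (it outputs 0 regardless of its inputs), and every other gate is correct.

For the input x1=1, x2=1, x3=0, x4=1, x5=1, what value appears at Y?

0

Propagate with n5 forced: n0=1, n1=1, n2=0, n3=0, n4=0, n5=0 [stuck-at-0], n6=1, n7=1, n8=0, n9=0.
So Y = 0. (Without the fault it would be 1.)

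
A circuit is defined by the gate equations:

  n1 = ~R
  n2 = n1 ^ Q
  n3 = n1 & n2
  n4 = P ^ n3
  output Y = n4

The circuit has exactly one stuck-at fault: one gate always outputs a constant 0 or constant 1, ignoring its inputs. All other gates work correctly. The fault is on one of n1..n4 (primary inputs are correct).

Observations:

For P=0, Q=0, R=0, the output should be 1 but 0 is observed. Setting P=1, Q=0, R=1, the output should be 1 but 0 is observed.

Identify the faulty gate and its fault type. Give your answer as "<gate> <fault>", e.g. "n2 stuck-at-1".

n4 stuck-at-0

Fault-free values for test 1 (P=0, Q=0, R=0): n1=1, n2=1, n3=1, n4=1, giving Y=1. Observed 0.
Test 1: faults giving observed 0 are {n1 stuck-at-0, n2 stuck-at-0, n3 stuck-at-0, n4 stuck-at-0}.
Test 2 (P=1, Q=0, R=1): fault-free n1=0, n2=0, n3=0, n4=1 → 1; observed 0. Eliminates n1 stuck-at-0, n2 stuck-at-0, n3 stuck-at-0.
Only n4 stuck-at-0 is consistent with every test.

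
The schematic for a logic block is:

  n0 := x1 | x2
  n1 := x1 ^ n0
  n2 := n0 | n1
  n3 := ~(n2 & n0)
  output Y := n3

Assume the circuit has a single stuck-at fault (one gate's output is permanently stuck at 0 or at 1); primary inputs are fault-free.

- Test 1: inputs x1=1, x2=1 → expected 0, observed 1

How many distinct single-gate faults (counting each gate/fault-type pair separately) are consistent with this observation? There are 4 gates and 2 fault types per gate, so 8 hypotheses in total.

3

Fault-free: n0=1, n1=0, n2=1, n3=0 → 0. Observed 1.
  n0 stuck-at-0: output 1 ✓
  n0 stuck-at-1: output 0 ✗
  n1 stuck-at-0: output 0 ✗
  n1 stuck-at-1: output 0 ✗
  n2 stuck-at-0: output 1 ✓
  n2 stuck-at-1: output 0 ✗
  n3 stuck-at-0: output 0 ✗
  n3 stuck-at-1: output 1 ✓
Consistent faults: {n0 stuck-at-0, n2 stuck-at-0, n3 stuck-at-1} — 3 in all.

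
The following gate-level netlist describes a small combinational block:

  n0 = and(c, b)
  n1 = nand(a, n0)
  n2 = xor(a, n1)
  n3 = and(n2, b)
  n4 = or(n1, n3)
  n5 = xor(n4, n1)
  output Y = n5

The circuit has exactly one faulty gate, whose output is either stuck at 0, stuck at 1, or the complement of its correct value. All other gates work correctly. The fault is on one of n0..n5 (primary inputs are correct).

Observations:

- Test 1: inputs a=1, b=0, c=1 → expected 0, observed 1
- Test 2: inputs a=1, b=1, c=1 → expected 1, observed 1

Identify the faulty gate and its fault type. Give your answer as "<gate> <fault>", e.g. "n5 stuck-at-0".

Fault-free values for test 1 (a=1, b=0, c=1): n0=0, n1=1, n2=0, n3=0, n4=1, n5=0, giving Y=0. Observed 1.
Test 1: faults giving observed 1 are {n4 stuck-at-0, n4 inverted output, n5 stuck-at-1, n5 inverted output}.
Test 2 (a=1, b=1, c=1): fault-free n0=1, n1=0, n2=1, n3=1, n4=1, n5=1 → 1; observed 1. Eliminates n4 stuck-at-0, n4 inverted output, n5 inverted output.
Only n5 stuck-at-1 is consistent with every test.

n5 stuck-at-1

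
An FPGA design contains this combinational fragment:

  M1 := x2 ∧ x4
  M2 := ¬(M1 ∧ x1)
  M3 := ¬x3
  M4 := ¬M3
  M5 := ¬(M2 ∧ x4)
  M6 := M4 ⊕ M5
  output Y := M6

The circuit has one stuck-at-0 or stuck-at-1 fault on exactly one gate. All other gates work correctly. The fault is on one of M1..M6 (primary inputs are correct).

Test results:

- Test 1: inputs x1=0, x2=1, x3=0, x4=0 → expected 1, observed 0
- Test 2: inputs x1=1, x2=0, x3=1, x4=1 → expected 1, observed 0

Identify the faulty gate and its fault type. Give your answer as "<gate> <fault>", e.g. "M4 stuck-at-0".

Fault-free values for test 1 (x1=0, x2=1, x3=0, x4=0): M1=0, M2=1, M3=1, M4=0, M5=1, M6=1, giving Y=1. Observed 0.
Test 1: faults giving observed 0 are {M3 stuck-at-0, M4 stuck-at-1, M5 stuck-at-0, M6 stuck-at-0}.
Test 2 (x1=1, x2=0, x3=1, x4=1): fault-free M1=0, M2=1, M3=0, M4=1, M5=0, M6=1 → 1; observed 0. Eliminates M3 stuck-at-0, M4 stuck-at-1, M5 stuck-at-0.
Only M6 stuck-at-0 is consistent with every test.

M6 stuck-at-0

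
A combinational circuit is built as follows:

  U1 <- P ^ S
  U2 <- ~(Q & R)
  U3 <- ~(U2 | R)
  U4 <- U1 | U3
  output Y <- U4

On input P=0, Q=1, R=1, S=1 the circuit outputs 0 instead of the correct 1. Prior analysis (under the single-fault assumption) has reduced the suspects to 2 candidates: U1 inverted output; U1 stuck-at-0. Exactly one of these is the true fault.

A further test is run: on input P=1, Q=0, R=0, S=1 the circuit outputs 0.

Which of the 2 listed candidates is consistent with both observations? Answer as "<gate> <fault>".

U1 stuck-at-0

Evaluate each candidate on input P=1, Q=0, R=0, S=1:
  U1 inverted output: U1=1 [inverted output], U2=1, U3=0, U4=1 → 1 — eliminated
  U1 stuck-at-0: U1=0 [stuck-at-0], U2=1, U3=0, U4=0 → 0 — matches
Only U1 stuck-at-0 reproduces the observed 0.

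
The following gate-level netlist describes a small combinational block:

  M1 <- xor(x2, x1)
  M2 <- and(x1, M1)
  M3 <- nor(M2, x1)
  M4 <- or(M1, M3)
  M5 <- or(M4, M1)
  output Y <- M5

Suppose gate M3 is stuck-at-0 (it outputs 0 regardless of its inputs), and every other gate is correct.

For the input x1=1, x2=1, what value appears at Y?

Propagate with M3 forced: M1=0, M2=0, M3=0 [stuck-at-0], M4=0, M5=0.
So Y = 0. (Same as the fault-free value — the fault is masked on this input.)

0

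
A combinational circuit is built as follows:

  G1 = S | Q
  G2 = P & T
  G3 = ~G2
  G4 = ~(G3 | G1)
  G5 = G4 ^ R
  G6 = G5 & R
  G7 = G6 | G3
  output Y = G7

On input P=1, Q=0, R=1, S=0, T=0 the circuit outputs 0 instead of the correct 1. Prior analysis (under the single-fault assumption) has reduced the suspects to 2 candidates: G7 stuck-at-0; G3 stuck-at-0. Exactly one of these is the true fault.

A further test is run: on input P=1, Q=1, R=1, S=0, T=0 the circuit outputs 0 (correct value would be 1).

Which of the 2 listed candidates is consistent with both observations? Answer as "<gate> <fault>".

Evaluate each candidate on input P=1, Q=1, R=1, S=0, T=0:
  G7 stuck-at-0: G1=1, G2=0, G3=1, G4=0, G5=1, G6=1, G7=0 [stuck-at-0] → 0 — matches
  G3 stuck-at-0: G1=1, G2=0, G3=0 [stuck-at-0], G4=0, G5=1, G6=1, G7=1 → 1 — eliminated
Only G7 stuck-at-0 reproduces the observed 0.

G7 stuck-at-0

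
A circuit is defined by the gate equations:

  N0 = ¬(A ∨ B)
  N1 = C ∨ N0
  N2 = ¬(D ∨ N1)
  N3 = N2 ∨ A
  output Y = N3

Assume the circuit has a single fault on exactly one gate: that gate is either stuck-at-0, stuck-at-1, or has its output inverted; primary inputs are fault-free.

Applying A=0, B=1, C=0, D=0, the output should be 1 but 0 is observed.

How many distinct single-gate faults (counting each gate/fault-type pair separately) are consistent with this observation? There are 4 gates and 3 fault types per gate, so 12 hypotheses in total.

8

Fault-free: N0=0, N1=0, N2=1, N3=1 → 1. Observed 0.
  N0 stuck-at-0: output 1 ✗
  N0 stuck-at-1: output 0 ✓
  N0 inverted output: output 0 ✓
  N1 stuck-at-0: output 1 ✗
  N1 stuck-at-1: output 0 ✓
  N1 inverted output: output 0 ✓
  N2 stuck-at-0: output 0 ✓
  N2 stuck-at-1: output 1 ✗
  N2 inverted output: output 0 ✓
  N3 stuck-at-0: output 0 ✓
  N3 stuck-at-1: output 1 ✗
  N3 inverted output: output 0 ✓
Consistent faults: {N0 stuck-at-1, N0 inverted output, N1 stuck-at-1, N1 inverted output, N2 stuck-at-0, N2 inverted output, N3 stuck-at-0, N3 inverted output} — 8 in all.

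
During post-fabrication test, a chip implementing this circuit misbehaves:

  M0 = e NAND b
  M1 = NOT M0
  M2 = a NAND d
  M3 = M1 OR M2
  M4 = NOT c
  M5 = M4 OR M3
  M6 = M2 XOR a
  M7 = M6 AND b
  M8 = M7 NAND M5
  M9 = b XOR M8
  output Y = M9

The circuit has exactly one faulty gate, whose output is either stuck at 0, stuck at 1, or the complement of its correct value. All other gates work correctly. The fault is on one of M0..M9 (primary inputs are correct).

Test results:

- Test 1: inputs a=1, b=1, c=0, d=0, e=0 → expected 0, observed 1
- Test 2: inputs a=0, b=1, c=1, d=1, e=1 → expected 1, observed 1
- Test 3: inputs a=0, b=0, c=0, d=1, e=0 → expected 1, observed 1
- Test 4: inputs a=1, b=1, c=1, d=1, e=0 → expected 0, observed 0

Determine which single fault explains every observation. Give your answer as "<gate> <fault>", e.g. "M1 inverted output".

Fault-free values for test 1 (a=1, b=1, c=0, d=0, e=0): M0=1, M1=0, M2=1, M3=1, M4=1, M5=1, M6=0, M7=0, M8=1, M9=0, giving Y=0. Observed 1.
Test 1: faults giving observed 1 are {M2 stuck-at-0, M2 inverted output, M6 stuck-at-1, M6 inverted output, M7 stuck-at-1, M7 inverted output, M8 stuck-at-0, M8 inverted output, M9 stuck-at-1, M9 inverted output}.
Test 2 (a=0, b=1, c=1, d=1, e=1): fault-free M0=0, M1=1, M2=1, M3=1, M4=0, M5=1, M6=1, M7=1, M8=0, M9=1 → 1; observed 1. Eliminates M2 stuck-at-0, M2 inverted output, M6 inverted output, M7 inverted output, M8 inverted output, M9 inverted output.
Test 3 (a=0, b=0, c=0, d=1, e=0): fault-free M0=1, M1=0, M2=1, M3=1, M4=1, M5=1, M6=1, M7=0, M8=1, M9=1 → 1; observed 1. Eliminates M7 stuck-at-1, M8 stuck-at-0.
Test 4 (a=1, b=1, c=1, d=1, e=0): fault-free M0=1, M1=0, M2=0, M3=0, M4=0, M5=0, M6=1, M7=1, M8=1, M9=0 → 0; observed 0. Eliminates M9 stuck-at-1.
Only M6 stuck-at-1 is consistent with every test.

M6 stuck-at-1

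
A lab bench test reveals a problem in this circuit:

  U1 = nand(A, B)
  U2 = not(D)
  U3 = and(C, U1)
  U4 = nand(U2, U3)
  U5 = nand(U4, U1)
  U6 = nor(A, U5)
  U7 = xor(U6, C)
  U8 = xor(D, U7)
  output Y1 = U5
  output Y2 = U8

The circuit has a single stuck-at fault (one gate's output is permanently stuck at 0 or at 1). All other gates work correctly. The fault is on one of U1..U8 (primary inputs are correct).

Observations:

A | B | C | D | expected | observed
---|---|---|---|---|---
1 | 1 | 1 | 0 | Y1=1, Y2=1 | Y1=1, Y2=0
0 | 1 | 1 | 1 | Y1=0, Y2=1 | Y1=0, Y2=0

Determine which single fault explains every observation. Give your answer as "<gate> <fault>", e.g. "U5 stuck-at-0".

U8 stuck-at-0

Fault-free values for test 1 (A=1, B=1, C=1, D=0): U1=0, U2=1, U3=0, U4=1, U5=1, U6=0, U7=1, U8=1, giving Y1=1, Y2=1. Observed Y1=1, Y2=0.
Test 1: faults giving observed Y1=1, Y2=0 are {U6 stuck-at-1, U7 stuck-at-0, U8 stuck-at-0}.
Test 2 (A=0, B=1, C=1, D=1): fault-free U1=1, U2=0, U3=1, U4=1, U5=0, U6=1, U7=0, U8=1 → Y1=0, Y2=1; observed Y1=0, Y2=0. Eliminates U6 stuck-at-1, U7 stuck-at-0.
Only U8 stuck-at-0 is consistent with every test.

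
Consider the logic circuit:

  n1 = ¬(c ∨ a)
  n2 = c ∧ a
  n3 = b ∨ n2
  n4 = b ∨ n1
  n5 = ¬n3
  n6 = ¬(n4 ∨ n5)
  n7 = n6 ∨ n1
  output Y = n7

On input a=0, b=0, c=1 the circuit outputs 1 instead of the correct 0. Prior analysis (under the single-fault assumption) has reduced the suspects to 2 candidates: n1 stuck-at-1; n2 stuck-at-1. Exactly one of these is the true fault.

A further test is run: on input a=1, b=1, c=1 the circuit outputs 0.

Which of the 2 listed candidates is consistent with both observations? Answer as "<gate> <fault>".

Evaluate each candidate on input a=1, b=1, c=1:
  n1 stuck-at-1: n1=1 [stuck-at-1], n2=1, n3=1, n4=1, n5=0, n6=0, n7=1 → 1 — eliminated
  n2 stuck-at-1: n1=0, n2=1 [stuck-at-1], n3=1, n4=1, n5=0, n6=0, n7=0 → 0 — matches
Only n2 stuck-at-1 reproduces the observed 0.

n2 stuck-at-1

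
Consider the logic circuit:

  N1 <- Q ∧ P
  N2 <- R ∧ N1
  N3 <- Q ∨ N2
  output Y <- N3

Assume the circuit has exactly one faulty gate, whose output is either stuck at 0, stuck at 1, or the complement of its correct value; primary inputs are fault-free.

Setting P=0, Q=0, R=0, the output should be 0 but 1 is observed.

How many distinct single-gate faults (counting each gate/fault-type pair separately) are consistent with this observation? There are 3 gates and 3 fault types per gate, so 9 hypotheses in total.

4

Fault-free: N1=0, N2=0, N3=0 → 0. Observed 1.
  N1 stuck-at-0: output 0 ✗
  N1 stuck-at-1: output 0 ✗
  N1 inverted output: output 0 ✗
  N2 stuck-at-0: output 0 ✗
  N2 stuck-at-1: output 1 ✓
  N2 inverted output: output 1 ✓
  N3 stuck-at-0: output 0 ✗
  N3 stuck-at-1: output 1 ✓
  N3 inverted output: output 1 ✓
Consistent faults: {N2 stuck-at-1, N2 inverted output, N3 stuck-at-1, N3 inverted output} — 4 in all.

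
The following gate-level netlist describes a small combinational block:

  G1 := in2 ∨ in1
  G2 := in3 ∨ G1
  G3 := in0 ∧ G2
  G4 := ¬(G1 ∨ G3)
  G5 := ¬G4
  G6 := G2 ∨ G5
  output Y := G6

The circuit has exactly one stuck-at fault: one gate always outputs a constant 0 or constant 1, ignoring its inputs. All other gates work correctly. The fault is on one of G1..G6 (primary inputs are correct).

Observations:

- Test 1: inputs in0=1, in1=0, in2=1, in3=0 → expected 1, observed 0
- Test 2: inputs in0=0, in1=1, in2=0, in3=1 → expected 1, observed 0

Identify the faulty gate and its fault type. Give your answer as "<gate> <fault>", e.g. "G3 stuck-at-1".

Fault-free values for test 1 (in0=1, in1=0, in2=1, in3=0): G1=1, G2=1, G3=1, G4=0, G5=1, G6=1, giving Y=1. Observed 0.
Test 1: faults giving observed 0 are {G1 stuck-at-0, G6 stuck-at-0}.
Test 2 (in0=0, in1=1, in2=0, in3=1): fault-free G1=1, G2=1, G3=0, G4=0, G5=1, G6=1 → 1; observed 0. Eliminates G1 stuck-at-0.
Only G6 stuck-at-0 is consistent with every test.

G6 stuck-at-0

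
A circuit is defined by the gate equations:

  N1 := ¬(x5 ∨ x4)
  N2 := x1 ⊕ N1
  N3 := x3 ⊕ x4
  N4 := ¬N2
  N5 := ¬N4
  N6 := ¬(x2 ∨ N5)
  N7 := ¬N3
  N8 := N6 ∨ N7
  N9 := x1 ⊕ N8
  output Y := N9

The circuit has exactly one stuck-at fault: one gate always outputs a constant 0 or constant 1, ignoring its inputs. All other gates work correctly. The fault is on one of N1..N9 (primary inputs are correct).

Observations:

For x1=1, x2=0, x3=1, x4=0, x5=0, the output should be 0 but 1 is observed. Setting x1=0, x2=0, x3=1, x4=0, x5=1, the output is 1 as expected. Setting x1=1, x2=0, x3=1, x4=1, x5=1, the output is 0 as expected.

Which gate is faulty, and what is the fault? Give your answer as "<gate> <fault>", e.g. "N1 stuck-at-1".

Fault-free values for test 1 (x1=1, x2=0, x3=1, x4=0, x5=0): N1=1, N2=0, N3=1, N4=1, N5=0, N6=1, N7=0, N8=1, N9=0, giving Y=0. Observed 1.
Test 1: faults giving observed 1 are {N1 stuck-at-0, N2 stuck-at-1, N4 stuck-at-0, N5 stuck-at-1, N6 stuck-at-0, N8 stuck-at-0, N9 stuck-at-1}.
Test 2 (x1=0, x2=0, x3=1, x4=0, x5=1): fault-free N1=0, N2=0, N3=1, N4=1, N5=0, N6=1, N7=0, N8=1, N9=1 → 1; observed 1. Eliminates N2 stuck-at-1, N4 stuck-at-0, N5 stuck-at-1, N6 stuck-at-0, N8 stuck-at-0.
Test 3 (x1=1, x2=0, x3=1, x4=1, x5=1): fault-free N1=0, N2=1, N3=0, N4=0, N5=1, N6=0, N7=1, N8=1, N9=0 → 0; observed 0. Eliminates N9 stuck-at-1.
Only N1 stuck-at-0 is consistent with every test.

N1 stuck-at-0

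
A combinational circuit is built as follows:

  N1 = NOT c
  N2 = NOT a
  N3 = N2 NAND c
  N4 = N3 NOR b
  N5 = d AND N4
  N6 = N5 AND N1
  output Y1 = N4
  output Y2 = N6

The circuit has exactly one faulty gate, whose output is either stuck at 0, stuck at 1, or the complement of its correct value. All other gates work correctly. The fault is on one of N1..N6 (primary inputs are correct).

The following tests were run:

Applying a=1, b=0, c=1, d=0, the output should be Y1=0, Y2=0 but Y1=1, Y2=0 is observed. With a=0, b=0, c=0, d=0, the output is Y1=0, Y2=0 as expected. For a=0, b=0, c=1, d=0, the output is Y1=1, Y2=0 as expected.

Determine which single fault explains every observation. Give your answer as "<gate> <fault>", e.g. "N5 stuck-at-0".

N2 stuck-at-1

Fault-free values for test 1 (a=1, b=0, c=1, d=0): N1=0, N2=0, N3=1, N4=0, N5=0, N6=0, giving Y1=0, Y2=0. Observed Y1=1, Y2=0.
Test 1: faults giving observed Y1=1, Y2=0 are {N2 stuck-at-1, N2 inverted output, N3 stuck-at-0, N3 inverted output, N4 stuck-at-1, N4 inverted output}.
Test 2 (a=0, b=0, c=0, d=0): fault-free N1=1, N2=1, N3=1, N4=0, N5=0, N6=0 → Y1=0, Y2=0; observed Y1=0, Y2=0. Eliminates N3 stuck-at-0, N3 inverted output, N4 stuck-at-1, N4 inverted output.
Test 3 (a=0, b=0, c=1, d=0): fault-free N1=0, N2=1, N3=0, N4=1, N5=0, N6=0 → Y1=1, Y2=0; observed Y1=1, Y2=0. Eliminates N2 inverted output.
Only N2 stuck-at-1 is consistent with every test.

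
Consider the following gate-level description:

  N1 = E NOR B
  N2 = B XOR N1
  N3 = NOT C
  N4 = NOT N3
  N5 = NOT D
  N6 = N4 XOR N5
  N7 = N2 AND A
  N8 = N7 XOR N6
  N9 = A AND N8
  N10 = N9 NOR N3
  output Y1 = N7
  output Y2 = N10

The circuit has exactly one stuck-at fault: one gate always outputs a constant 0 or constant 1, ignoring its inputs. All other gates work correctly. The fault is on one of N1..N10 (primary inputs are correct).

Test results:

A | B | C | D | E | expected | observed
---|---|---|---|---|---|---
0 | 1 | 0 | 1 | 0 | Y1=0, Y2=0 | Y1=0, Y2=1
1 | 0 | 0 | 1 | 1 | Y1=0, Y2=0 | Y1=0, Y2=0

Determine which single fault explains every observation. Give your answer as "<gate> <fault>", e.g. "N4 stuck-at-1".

N3 stuck-at-0

Fault-free values for test 1 (A=0, B=1, C=0, D=1, E=0): N1=0, N2=1, N3=1, N4=0, N5=0, N6=0, N7=0, N8=0, N9=0, N10=0, giving Y1=0, Y2=0. Observed Y1=0, Y2=1.
Test 1: faults giving observed Y1=0, Y2=1 are {N3 stuck-at-0, N10 stuck-at-1}.
Test 2 (A=1, B=0, C=0, D=1, E=1): fault-free N1=0, N2=0, N3=1, N4=0, N5=0, N6=0, N7=0, N8=0, N9=0, N10=0 → Y1=0, Y2=0; observed Y1=0, Y2=0. Eliminates N10 stuck-at-1.
Only N3 stuck-at-0 is consistent with every test.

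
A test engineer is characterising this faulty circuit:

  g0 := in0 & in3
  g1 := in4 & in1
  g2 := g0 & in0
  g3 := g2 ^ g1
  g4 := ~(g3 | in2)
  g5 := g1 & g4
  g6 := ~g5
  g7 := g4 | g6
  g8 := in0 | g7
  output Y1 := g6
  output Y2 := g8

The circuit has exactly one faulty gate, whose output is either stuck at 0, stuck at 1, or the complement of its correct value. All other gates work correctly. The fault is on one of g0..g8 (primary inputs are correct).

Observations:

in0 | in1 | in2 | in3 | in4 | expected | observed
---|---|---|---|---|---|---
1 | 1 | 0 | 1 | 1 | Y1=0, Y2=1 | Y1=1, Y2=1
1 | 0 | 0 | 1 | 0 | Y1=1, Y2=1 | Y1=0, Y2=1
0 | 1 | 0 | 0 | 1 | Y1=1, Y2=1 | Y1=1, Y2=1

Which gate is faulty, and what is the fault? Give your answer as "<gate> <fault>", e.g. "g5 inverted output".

Fault-free values for test 1 (in0=1, in1=1, in2=0, in3=1, in4=1): g0=1, g1=1, g2=1, g3=0, g4=1, g5=1, g6=0, g7=1, g8=1, giving Y1=0, Y2=1. Observed Y1=1, Y2=1.
Test 1: faults giving observed Y1=1, Y2=1 are {g0 stuck-at-0, g0 inverted output, g1 stuck-at-0, g1 inverted output, g2 stuck-at-0, g2 inverted output, g3 stuck-at-1, g3 inverted output, g4 stuck-at-0, g4 inverted output, g5 stuck-at-0, g5 inverted output, g6 stuck-at-1, g6 inverted output}.
Test 2 (in0=1, in1=0, in2=0, in3=1, in4=0): fault-free g0=1, g1=0, g2=1, g3=1, g4=0, g5=0, g6=1, g7=1, g8=1 → Y1=1, Y2=1; observed Y1=0, Y2=1. Eliminates g0 stuck-at-0, g0 inverted output, g1 stuck-at-0, g2 stuck-at-0, g2 inverted output, g3 stuck-at-1, g3 inverted output, g4 stuck-at-0, g4 inverted output, g5 stuck-at-0, g6 stuck-at-1.
Test 3 (in0=0, in1=1, in2=0, in3=0, in4=1): fault-free g0=0, g1=1, g2=0, g3=1, g4=0, g5=0, g6=1, g7=1, g8=1 → Y1=1, Y2=1; observed Y1=1, Y2=1. Eliminates g5 inverted output, g6 inverted output.
Only g1 inverted output is consistent with every test.

g1 inverted output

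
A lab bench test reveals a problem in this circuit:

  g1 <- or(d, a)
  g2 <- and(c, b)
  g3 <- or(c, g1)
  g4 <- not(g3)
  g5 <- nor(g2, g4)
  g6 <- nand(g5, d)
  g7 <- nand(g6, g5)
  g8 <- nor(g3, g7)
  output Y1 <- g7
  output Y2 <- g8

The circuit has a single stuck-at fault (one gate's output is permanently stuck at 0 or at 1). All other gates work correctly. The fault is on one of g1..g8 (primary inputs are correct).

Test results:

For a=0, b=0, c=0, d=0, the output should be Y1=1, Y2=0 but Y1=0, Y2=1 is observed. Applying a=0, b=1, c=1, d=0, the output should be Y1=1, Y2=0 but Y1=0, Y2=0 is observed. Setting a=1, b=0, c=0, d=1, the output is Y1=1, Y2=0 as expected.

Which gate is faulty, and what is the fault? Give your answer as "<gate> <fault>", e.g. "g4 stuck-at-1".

g5 stuck-at-1

Fault-free values for test 1 (a=0, b=0, c=0, d=0): g1=0, g2=0, g3=0, g4=1, g5=0, g6=1, g7=1, g8=0, giving Y1=1, Y2=0. Observed Y1=0, Y2=1.
Test 1: faults giving observed Y1=0, Y2=1 are {g4 stuck-at-0, g5 stuck-at-1, g7 stuck-at-0}.
Test 2 (a=0, b=1, c=1, d=0): fault-free g1=0, g2=1, g3=1, g4=0, g5=0, g6=1, g7=1, g8=0 → Y1=1, Y2=0; observed Y1=0, Y2=0. Eliminates g4 stuck-at-0.
Test 3 (a=1, b=0, c=0, d=1): fault-free g1=1, g2=0, g3=1, g4=0, g5=1, g6=0, g7=1, g8=0 → Y1=1, Y2=0; observed Y1=1, Y2=0. Eliminates g7 stuck-at-0.
Only g5 stuck-at-1 is consistent with every test.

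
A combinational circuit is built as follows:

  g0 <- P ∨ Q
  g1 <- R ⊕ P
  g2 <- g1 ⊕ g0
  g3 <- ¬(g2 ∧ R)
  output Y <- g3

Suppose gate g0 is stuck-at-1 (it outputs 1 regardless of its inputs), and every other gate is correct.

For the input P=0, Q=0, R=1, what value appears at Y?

Propagate with g0 forced: g0=1 [stuck-at-1], g1=1, g2=0, g3=1.
So Y = 1. (Without the fault it would be 0.)

1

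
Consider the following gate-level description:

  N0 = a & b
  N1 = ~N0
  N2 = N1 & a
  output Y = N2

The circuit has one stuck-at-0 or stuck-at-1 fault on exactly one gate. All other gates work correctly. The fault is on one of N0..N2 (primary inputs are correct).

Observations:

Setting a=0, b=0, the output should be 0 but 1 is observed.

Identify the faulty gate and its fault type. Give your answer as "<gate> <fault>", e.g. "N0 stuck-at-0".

N2 stuck-at-1

Fault-free values for test 1 (a=0, b=0): N0=0, N1=1, N2=0, giving Y=0. Observed 1.
Test 1: faults giving observed 1 are {N2 stuck-at-1}.
Only N2 stuck-at-1 is consistent with every test.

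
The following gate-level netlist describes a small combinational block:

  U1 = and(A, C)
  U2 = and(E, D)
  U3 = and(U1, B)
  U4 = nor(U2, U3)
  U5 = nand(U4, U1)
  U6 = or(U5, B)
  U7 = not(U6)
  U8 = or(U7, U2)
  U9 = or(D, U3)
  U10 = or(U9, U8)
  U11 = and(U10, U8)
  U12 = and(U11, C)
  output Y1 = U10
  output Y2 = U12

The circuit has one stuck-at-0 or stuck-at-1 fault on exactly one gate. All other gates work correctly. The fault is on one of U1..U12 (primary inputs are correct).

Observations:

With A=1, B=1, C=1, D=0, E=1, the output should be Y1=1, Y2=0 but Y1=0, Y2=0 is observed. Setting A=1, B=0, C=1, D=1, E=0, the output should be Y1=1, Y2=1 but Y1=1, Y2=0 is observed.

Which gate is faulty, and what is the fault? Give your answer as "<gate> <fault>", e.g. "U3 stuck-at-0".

U1 stuck-at-0

Fault-free values for test 1 (A=1, B=1, C=1, D=0, E=1): U1=1, U2=0, U3=1, U4=0, U5=1, U6=1, U7=0, U8=0, U9=1, U10=1, U11=0, U12=0, giving Y1=1, Y2=0. Observed Y1=0, Y2=0.
Test 1: faults giving observed Y1=0, Y2=0 are {U1 stuck-at-0, U3 stuck-at-0, U9 stuck-at-0, U10 stuck-at-0}.
Test 2 (A=1, B=0, C=1, D=1, E=0): fault-free U1=1, U2=0, U3=0, U4=1, U5=0, U6=0, U7=1, U8=1, U9=1, U10=1, U11=1, U12=1 → Y1=1, Y2=1; observed Y1=1, Y2=0. Eliminates U3 stuck-at-0, U9 stuck-at-0, U10 stuck-at-0.
Only U1 stuck-at-0 is consistent with every test.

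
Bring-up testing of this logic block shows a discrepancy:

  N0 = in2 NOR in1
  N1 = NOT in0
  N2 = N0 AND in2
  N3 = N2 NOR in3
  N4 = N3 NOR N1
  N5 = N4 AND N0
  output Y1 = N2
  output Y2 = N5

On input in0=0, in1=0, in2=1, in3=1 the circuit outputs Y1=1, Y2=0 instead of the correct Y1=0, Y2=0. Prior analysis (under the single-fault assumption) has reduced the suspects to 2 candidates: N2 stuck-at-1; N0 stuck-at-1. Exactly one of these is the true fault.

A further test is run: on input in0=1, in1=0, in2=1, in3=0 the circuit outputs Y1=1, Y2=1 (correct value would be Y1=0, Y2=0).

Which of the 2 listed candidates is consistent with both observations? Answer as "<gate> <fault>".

Evaluate each candidate on input in0=1, in1=0, in2=1, in3=0:
  N2 stuck-at-1: N0=0, N1=0, N2=1 [stuck-at-1], N3=0, N4=1, N5=0 → Y1=1, Y2=0 — eliminated
  N0 stuck-at-1: N0=1 [stuck-at-1], N1=0, N2=1, N3=0, N4=1, N5=1 → Y1=1, Y2=1 — matches
Only N0 stuck-at-1 reproduces the observed Y1=1, Y2=1.

N0 stuck-at-1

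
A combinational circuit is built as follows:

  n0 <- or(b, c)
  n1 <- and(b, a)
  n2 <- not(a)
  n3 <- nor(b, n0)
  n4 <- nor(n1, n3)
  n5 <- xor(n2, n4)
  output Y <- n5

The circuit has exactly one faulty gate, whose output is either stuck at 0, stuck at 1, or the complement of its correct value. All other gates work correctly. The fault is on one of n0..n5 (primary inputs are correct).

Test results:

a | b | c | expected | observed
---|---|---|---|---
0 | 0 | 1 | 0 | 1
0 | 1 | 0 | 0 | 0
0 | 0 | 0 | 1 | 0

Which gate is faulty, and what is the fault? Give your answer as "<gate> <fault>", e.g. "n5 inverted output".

Fault-free values for test 1 (a=0, b=0, c=1): n0=1, n1=0, n2=1, n3=0, n4=1, n5=0, giving Y=0. Observed 1.
Test 1: faults giving observed 1 are {n0 stuck-at-0, n0 inverted output, n1 stuck-at-1, n1 inverted output, n2 stuck-at-0, n2 inverted output, n3 stuck-at-1, n3 inverted output, n4 stuck-at-0, n4 inverted output, n5 stuck-at-1, n5 inverted output}.
Test 2 (a=0, b=1, c=0): fault-free n0=1, n1=0, n2=1, n3=0, n4=1, n5=0 → 0; observed 0. Eliminates n1 stuck-at-1, n1 inverted output, n2 stuck-at-0, n2 inverted output, n3 stuck-at-1, n3 inverted output, n4 stuck-at-0, n4 inverted output, n5 stuck-at-1, n5 inverted output.
Test 3 (a=0, b=0, c=0): fault-free n0=0, n1=0, n2=1, n3=1, n4=0, n5=1 → 1; observed 0. Eliminates n0 stuck-at-0.
Only n0 inverted output is consistent with every test.

n0 inverted output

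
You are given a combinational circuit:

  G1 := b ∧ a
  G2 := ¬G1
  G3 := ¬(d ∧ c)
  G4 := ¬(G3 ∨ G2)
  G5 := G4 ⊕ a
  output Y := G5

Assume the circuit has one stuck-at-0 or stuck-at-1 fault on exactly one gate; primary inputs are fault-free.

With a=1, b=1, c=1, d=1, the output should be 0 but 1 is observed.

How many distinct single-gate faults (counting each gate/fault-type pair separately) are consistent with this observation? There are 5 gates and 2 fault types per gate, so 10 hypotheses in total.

5

Fault-free: G1=1, G2=0, G3=0, G4=1, G5=0 → 0. Observed 1.
  G1 stuck-at-0: output 1 ✓
  G1 stuck-at-1: output 0 ✗
  G2 stuck-at-0: output 0 ✗
  G2 stuck-at-1: output 1 ✓
  G3 stuck-at-0: output 0 ✗
  G3 stuck-at-1: output 1 ✓
  G4 stuck-at-0: output 1 ✓
  G4 stuck-at-1: output 0 ✗
  G5 stuck-at-0: output 0 ✗
  G5 stuck-at-1: output 1 ✓
Consistent faults: {G1 stuck-at-0, G2 stuck-at-1, G3 stuck-at-1, G4 stuck-at-0, G5 stuck-at-1} — 5 in all.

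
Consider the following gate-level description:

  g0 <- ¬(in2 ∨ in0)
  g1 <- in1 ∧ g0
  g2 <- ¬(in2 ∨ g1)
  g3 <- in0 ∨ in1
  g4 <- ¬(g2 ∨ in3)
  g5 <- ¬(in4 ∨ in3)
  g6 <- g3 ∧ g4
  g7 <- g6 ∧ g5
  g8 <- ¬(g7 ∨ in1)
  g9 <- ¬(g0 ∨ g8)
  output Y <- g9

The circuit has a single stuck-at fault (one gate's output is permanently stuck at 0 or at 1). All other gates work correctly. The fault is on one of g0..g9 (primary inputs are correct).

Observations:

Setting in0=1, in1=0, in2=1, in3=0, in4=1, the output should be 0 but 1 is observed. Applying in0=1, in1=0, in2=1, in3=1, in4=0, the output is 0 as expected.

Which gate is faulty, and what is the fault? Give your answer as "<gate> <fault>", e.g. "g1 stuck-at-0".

g5 stuck-at-1

Fault-free values for test 1 (in0=1, in1=0, in2=1, in3=0, in4=1): g0=0, g1=0, g2=0, g3=1, g4=1, g5=0, g6=1, g7=0, g8=1, g9=0, giving Y=0. Observed 1.
Test 1: faults giving observed 1 are {g5 stuck-at-1, g7 stuck-at-1, g8 stuck-at-0, g9 stuck-at-1}.
Test 2 (in0=1, in1=0, in2=1, in3=1, in4=0): fault-free g0=0, g1=0, g2=0, g3=1, g4=0, g5=0, g6=0, g7=0, g8=1, g9=0 → 0; observed 0. Eliminates g7 stuck-at-1, g8 stuck-at-0, g9 stuck-at-1.
Only g5 stuck-at-1 is consistent with every test.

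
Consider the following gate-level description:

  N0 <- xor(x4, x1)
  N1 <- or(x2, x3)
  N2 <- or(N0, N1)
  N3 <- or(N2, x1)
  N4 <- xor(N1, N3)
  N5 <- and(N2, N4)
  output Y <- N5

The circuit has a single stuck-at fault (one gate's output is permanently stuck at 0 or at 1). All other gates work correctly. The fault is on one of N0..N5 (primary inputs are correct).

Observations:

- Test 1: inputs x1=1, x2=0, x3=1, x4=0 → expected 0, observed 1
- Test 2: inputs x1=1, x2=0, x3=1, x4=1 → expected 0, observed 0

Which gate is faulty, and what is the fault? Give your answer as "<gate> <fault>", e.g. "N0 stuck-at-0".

Fault-free values for test 1 (x1=1, x2=0, x3=1, x4=0): N0=1, N1=1, N2=1, N3=1, N4=0, N5=0, giving Y=0. Observed 1.
Test 1: faults giving observed 1 are {N1 stuck-at-0, N3 stuck-at-0, N4 stuck-at-1, N5 stuck-at-1}.
Test 2 (x1=1, x2=0, x3=1, x4=1): fault-free N0=0, N1=1, N2=1, N3=1, N4=0, N5=0 → 0; observed 0. Eliminates N3 stuck-at-0, N4 stuck-at-1, N5 stuck-at-1.
Only N1 stuck-at-0 is consistent with every test.

N1 stuck-at-0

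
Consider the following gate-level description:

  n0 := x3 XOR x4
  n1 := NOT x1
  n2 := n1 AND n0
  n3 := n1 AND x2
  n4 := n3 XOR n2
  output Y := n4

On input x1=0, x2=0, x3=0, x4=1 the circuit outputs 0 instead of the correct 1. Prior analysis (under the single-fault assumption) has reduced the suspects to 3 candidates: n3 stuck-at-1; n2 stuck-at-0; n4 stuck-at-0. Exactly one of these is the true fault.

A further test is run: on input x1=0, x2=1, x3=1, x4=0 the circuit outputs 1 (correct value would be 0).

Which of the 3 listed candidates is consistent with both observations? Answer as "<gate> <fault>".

n2 stuck-at-0

Evaluate each candidate on input x1=0, x2=1, x3=1, x4=0:
  n3 stuck-at-1: n0=1, n1=1, n2=1, n3=1 [stuck-at-1], n4=0 → 0 — eliminated
  n2 stuck-at-0: n0=1, n1=1, n2=0 [stuck-at-0], n3=1, n4=1 → 1 — matches
  n4 stuck-at-0: n0=1, n1=1, n2=1, n3=1, n4=0 [stuck-at-0] → 0 — eliminated
Only n2 stuck-at-0 reproduces the observed 1.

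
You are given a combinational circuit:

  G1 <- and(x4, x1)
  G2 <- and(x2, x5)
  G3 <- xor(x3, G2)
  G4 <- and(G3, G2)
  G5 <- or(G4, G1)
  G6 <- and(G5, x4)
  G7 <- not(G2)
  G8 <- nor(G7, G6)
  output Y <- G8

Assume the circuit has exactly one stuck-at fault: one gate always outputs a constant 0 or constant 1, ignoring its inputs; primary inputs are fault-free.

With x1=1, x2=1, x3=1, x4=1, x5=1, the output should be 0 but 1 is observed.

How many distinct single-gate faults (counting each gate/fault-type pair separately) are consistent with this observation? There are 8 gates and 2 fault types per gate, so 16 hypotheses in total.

4

Fault-free: G1=1, G2=1, G3=0, G4=0, G5=1, G6=1, G7=0, G8=0 → 0. Observed 1.
  G1: stuck-at-0 ✓; others ✗
  G2: none of the 2 fault types match ✗
  G3: none of the 2 fault types match ✗
  G4: none of the 2 fault types match ✗
  G5: stuck-at-0 ✓; others ✗
  G6: stuck-at-0 ✓; others ✗
  G7: none of the 2 fault types match ✗
  G8: stuck-at-1 ✓; others ✗
Consistent faults: {G1 stuck-at-0, G5 stuck-at-0, G6 stuck-at-0, G8 stuck-at-1} — 4 in all.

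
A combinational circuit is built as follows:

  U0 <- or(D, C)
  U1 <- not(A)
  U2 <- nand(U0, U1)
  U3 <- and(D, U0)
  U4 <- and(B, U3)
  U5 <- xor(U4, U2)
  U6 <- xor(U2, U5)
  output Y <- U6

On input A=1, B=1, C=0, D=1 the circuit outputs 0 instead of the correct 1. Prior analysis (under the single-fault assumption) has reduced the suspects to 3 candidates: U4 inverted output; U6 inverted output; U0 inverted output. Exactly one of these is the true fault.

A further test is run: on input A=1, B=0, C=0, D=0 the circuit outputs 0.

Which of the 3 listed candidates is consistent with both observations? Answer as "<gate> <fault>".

U0 inverted output

Evaluate each candidate on input A=1, B=0, C=0, D=0:
  U4 inverted output: U0=0, U1=0, U2=1, U3=0, U4=1 [inverted output], U5=0, U6=1 → 1 — eliminated
  U6 inverted output: U0=0, U1=0, U2=1, U3=0, U4=0, U5=1, U6=1 [inverted output] → 1 — eliminated
  U0 inverted output: U0=1 [inverted output], U1=0, U2=1, U3=0, U4=0, U5=1, U6=0 → 0 — matches
Only U0 inverted output reproduces the observed 0.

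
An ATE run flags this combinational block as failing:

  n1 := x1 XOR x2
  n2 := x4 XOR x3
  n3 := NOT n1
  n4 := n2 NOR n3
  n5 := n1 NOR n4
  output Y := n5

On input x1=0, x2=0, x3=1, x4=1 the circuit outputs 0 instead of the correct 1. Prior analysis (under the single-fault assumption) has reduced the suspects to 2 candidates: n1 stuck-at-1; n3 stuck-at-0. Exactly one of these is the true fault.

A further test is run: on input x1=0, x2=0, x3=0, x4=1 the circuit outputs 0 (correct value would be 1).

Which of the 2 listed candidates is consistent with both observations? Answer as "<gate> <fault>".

n1 stuck-at-1

Evaluate each candidate on input x1=0, x2=0, x3=0, x4=1:
  n1 stuck-at-1: n1=1 [stuck-at-1], n2=1, n3=0, n4=0, n5=0 → 0 — matches
  n3 stuck-at-0: n1=0, n2=1, n3=0 [stuck-at-0], n4=0, n5=1 → 1 — eliminated
Only n1 stuck-at-1 reproduces the observed 0.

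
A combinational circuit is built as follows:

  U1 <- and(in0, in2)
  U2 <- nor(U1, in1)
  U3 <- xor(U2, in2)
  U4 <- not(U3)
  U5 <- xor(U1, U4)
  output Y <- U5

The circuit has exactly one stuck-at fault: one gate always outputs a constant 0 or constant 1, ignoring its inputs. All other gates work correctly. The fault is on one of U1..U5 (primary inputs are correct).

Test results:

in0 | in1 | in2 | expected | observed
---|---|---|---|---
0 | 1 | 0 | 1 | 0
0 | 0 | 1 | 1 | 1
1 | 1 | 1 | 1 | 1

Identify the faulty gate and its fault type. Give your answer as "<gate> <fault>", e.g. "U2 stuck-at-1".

U1 stuck-at-1

Fault-free values for test 1 (in0=0, in1=1, in2=0): U1=0, U2=0, U3=0, U4=1, U5=1, giving Y=1. Observed 0.
Test 1: faults giving observed 0 are {U1 stuck-at-1, U2 stuck-at-1, U3 stuck-at-1, U4 stuck-at-0, U5 stuck-at-0}.
Test 2 (in0=0, in1=0, in2=1): fault-free U1=0, U2=1, U3=0, U4=1, U5=1 → 1; observed 1. Eliminates U3 stuck-at-1, U4 stuck-at-0, U5 stuck-at-0.
Test 3 (in0=1, in1=1, in2=1): fault-free U1=1, U2=0, U3=1, U4=0, U5=1 → 1; observed 1. Eliminates U2 stuck-at-1.
Only U1 stuck-at-1 is consistent with every test.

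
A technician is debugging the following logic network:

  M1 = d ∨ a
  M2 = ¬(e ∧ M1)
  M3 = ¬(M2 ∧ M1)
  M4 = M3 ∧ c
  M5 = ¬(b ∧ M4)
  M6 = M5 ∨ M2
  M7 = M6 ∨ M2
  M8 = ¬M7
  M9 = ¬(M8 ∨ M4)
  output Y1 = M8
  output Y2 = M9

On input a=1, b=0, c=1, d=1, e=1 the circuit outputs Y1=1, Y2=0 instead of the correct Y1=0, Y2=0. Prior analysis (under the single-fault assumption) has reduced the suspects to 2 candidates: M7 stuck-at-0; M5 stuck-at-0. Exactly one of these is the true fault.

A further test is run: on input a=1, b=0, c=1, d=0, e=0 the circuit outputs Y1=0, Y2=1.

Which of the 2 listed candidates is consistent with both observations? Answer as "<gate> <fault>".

Evaluate each candidate on input a=1, b=0, c=1, d=0, e=0:
  M7 stuck-at-0: M1=1, M2=1, M3=0, M4=0, M5=1, M6=1, M7=0 [stuck-at-0], M8=1, M9=0 → Y1=1, Y2=0 — eliminated
  M5 stuck-at-0: M1=1, M2=1, M3=0, M4=0, M5=0 [stuck-at-0], M6=1, M7=1, M8=0, M9=1 → Y1=0, Y2=1 — matches
Only M5 stuck-at-0 reproduces the observed Y1=0, Y2=1.

M5 stuck-at-0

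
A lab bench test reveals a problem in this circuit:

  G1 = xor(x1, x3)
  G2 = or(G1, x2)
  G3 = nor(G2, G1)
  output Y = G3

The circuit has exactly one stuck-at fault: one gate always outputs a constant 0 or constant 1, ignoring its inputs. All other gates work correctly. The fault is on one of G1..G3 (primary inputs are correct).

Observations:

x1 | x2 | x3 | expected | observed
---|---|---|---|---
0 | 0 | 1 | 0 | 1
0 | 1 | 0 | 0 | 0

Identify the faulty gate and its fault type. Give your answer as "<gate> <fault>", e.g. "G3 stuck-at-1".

G1 stuck-at-0

Fault-free values for test 1 (x1=0, x2=0, x3=1): G1=1, G2=1, G3=0, giving Y=0. Observed 1.
Test 1: faults giving observed 1 are {G1 stuck-at-0, G3 stuck-at-1}.
Test 2 (x1=0, x2=1, x3=0): fault-free G1=0, G2=1, G3=0 → 0; observed 0. Eliminates G3 stuck-at-1.
Only G1 stuck-at-0 is consistent with every test.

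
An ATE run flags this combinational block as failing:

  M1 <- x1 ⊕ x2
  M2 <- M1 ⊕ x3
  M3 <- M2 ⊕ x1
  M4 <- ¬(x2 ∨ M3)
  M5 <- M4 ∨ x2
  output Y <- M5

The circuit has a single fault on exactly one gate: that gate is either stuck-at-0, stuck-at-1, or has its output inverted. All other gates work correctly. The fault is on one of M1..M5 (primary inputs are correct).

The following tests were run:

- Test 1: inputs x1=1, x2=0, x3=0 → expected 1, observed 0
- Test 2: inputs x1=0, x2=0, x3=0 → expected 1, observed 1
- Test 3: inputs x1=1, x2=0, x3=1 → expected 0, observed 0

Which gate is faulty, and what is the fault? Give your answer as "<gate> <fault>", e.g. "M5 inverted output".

Fault-free values for test 1 (x1=1, x2=0, x3=0): M1=1, M2=1, M3=0, M4=1, M5=1, giving Y=1. Observed 0.
Test 1: faults giving observed 0 are {M1 stuck-at-0, M1 inverted output, M2 stuck-at-0, M2 inverted output, M3 stuck-at-1, M3 inverted output, M4 stuck-at-0, M4 inverted output, M5 stuck-at-0, M5 inverted output}.
Test 2 (x1=0, x2=0, x3=0): fault-free M1=0, M2=0, M3=0, M4=1, M5=1 → 1; observed 1. Eliminates M1 inverted output, M2 inverted output, M3 stuck-at-1, M3 inverted output, M4 stuck-at-0, M4 inverted output, M5 stuck-at-0, M5 inverted output.
Test 3 (x1=1, x2=0, x3=1): fault-free M1=1, M2=0, M3=1, M4=0, M5=0 → 0; observed 0. Eliminates M1 stuck-at-0.
Only M2 stuck-at-0 is consistent with every test.

M2 stuck-at-0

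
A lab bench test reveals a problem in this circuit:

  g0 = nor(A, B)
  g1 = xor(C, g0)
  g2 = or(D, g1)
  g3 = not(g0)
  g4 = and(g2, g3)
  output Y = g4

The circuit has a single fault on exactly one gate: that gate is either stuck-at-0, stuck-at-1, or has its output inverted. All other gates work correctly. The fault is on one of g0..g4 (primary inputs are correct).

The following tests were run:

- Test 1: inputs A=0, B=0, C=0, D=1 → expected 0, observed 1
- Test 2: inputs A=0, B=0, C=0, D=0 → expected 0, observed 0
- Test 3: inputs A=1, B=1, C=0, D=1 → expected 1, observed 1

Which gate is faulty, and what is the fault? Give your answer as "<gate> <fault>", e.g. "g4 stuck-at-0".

Fault-free values for test 1 (A=0, B=0, C=0, D=1): g0=1, g1=1, g2=1, g3=0, g4=0, giving Y=0. Observed 1.
Test 1: faults giving observed 1 are {g0 stuck-at-0, g0 inverted output, g3 stuck-at-1, g3 inverted output, g4 stuck-at-1, g4 inverted output}.
Test 2 (A=0, B=0, C=0, D=0): fault-free g0=1, g1=1, g2=1, g3=0, g4=0 → 0; observed 0. Eliminates g3 stuck-at-1, g3 inverted output, g4 stuck-at-1, g4 inverted output.
Test 3 (A=1, B=1, C=0, D=1): fault-free g0=0, g1=0, g2=1, g3=1, g4=1 → 1; observed 1. Eliminates g0 inverted output.
Only g0 stuck-at-0 is consistent with every test.

g0 stuck-at-0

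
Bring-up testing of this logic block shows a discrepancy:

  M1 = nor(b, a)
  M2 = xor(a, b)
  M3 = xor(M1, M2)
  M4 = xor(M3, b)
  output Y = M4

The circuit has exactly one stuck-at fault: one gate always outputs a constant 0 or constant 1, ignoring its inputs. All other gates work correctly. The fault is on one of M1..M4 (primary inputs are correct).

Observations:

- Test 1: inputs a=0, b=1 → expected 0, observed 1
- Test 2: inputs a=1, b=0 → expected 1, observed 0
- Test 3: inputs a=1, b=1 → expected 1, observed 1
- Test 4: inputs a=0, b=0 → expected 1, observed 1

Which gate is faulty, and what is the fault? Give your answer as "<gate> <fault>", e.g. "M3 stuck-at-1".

Fault-free values for test 1 (a=0, b=1): M1=0, M2=1, M3=1, M4=0, giving Y=0. Observed 1.
Test 1: faults giving observed 1 are {M1 stuck-at-1, M2 stuck-at-0, M3 stuck-at-0, M4 stuck-at-1}.
Test 2 (a=1, b=0): fault-free M1=0, M2=1, M3=1, M4=1 → 1; observed 0. Eliminates M4 stuck-at-1.
Test 3 (a=1, b=1): fault-free M1=0, M2=0, M3=0, M4=1 → 1; observed 1. Eliminates M1 stuck-at-1.
Test 4 (a=0, b=0): fault-free M1=1, M2=0, M3=1, M4=1 → 1; observed 1. Eliminates M3 stuck-at-0.
Only M2 stuck-at-0 is consistent with every test.

M2 stuck-at-0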